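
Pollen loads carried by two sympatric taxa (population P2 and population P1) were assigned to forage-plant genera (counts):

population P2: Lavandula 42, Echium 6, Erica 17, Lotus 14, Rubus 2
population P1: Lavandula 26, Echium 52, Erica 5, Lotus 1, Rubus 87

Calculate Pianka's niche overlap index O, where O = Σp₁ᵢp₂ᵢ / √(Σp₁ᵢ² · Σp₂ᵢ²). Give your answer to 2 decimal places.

Proportions for population P2 (n=81): 42/81=0.5185, 6/81=0.0741, 17/81=0.2099, 14/81=0.1728, 2/81=0.0247
Proportions for population P1 (n=171): 26/171=0.1520, 52/171=0.3041, 5/171=0.0292, 1/171=0.0058, 87/171=0.5088
Σ p₁ᵢp₂ᵢ = 0.078812 + 0.022534 + 0.006129 + 0.001002 + 0.012567 = 0.121044
Σp_1ᵢ² = 0.5185² + 0.0741² + 0.2099² + 0.1728² + 0.0247² = 0.268842 + 0.005491 + 0.044058 + 0.029860 + 0.000610 = 0.348861
Σp_2ᵢ² = 0.1520² + 0.3041² + 0.0292² + 0.0058² + 0.5088² = 0.023104 + 0.092477 + 0.000853 + 0.000034 + 0.258877 = 0.375345
O = 0.121044 / √(0.348861 × 0.375345) = 0.121044 / 0.3618608 = 0.3345

0.33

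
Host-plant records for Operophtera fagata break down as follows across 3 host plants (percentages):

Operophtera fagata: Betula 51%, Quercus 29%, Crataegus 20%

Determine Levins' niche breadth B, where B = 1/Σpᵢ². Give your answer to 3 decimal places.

Convert percentages to proportions (divide by 100).
Σpᵢ² = 0.51² + 0.29² + 0.20² = 0.2601 + 0.0841 + 0.0400 = 0.3842
B = 1 / 0.3842 = 2.60281

2.603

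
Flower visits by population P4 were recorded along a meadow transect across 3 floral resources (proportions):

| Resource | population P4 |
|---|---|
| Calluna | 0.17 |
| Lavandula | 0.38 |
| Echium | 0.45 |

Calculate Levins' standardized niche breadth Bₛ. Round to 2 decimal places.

0.83

Σpᵢ² = 0.17² + 0.38² + 0.45² = 0.0289 + 0.1444 + 0.2025 = 0.3758
B = 1 / 0.3758 = 2.6610
Bₛ = (B − 1)/(n − 1) = (2.6610 − 1)/(3 − 1) = 1.6610/2 = 0.8305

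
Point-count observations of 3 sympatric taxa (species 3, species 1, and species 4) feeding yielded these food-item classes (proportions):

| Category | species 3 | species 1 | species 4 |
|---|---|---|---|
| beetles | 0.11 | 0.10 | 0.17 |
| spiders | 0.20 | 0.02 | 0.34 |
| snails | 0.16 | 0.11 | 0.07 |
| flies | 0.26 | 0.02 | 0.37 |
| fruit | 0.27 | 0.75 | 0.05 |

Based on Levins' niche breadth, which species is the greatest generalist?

Σp_3ᵢ² = 0.11² + 0.20² + 0.16² + 0.26² + 0.27² = 0.0121 + 0.0400 + 0.0256 + 0.0676 + 0.0729 = 0.2182
B_3 = 1 / 0.2182 = 4.5830
Σp_1ᵢ² = 0.10² + 0.02² + 0.11² + 0.02² + 0.75² = 0.0100 + 0.0004 + 0.0121 + 0.0004 + 0.5625 = 0.5854
B_1 = 1 / 0.5854 = 1.7082
Σp_4ᵢ² = 0.17² + 0.34² + 0.07² + 0.37² + 0.05² = 0.0289 + 0.1156 + 0.0049 + 0.1369 + 0.0025 = 0.2888
B_4 = 1 / 0.2888 = 3.4626
Highest B → broadest niche (most generalist): species 3 (B = 4.58).

species 3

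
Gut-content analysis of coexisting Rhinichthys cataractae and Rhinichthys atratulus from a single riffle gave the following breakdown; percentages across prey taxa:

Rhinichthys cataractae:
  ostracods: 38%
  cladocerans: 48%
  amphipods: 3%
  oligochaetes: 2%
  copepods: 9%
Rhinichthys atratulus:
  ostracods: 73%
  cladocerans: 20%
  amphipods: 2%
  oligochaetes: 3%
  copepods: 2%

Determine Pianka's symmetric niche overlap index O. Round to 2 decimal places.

Convert percentages to proportions (divide by 100).
Σ p₁ᵢp₂ᵢ = 0.2774 + 0.0960 + 0.0006 + 0.0006 + 0.0018 = 0.3764
Σp_1ᵢ² = 0.38² + 0.48² + 0.03² + 0.02² + 0.09² = 0.1444 + 0.2304 + 0.0009 + 0.0004 + 0.0081 = 0.3842
Σp_2ᵢ² = 0.73² + 0.20² + 0.02² + 0.03² + 0.02² = 0.5329 + 0.0400 + 0.0004 + 0.0009 + 0.0004 = 0.5746
O = 0.3764 / √(0.3842 × 0.5746) = 0.3764 / 0.46985 = 0.8011

0.80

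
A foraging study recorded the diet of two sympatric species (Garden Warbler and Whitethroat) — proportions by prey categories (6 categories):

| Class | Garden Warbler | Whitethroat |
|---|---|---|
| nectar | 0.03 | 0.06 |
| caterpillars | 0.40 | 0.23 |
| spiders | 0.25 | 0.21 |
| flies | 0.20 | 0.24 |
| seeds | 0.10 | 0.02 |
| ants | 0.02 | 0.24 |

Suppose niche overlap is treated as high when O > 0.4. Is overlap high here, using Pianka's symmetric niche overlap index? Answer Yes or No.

Yes

Σ p₁ᵢp₂ᵢ = 0.0018 + 0.0920 + 0.0525 + 0.0480 + 0.0020 + 0.0048 = 0.2011
Σp_1ᵢ² = 0.03² + 0.40² + 0.25² + 0.20² + 0.10² + 0.02² = 0.0009 + 0.1600 + 0.0625 + 0.0400 + 0.0100 + 0.0004 = 0.2738
Σp_2ᵢ² = 0.06² + 0.23² + 0.21² + 0.24² + 0.02² + 0.24² = 0.0036 + 0.0529 + 0.0441 + 0.0576 + 0.0004 + 0.0576 = 0.2162
O = 0.2011 / √(0.2738 × 0.2162) = 0.2011 / 0.24330 = 0.8266
O = 0.8266 > 0.4 → Yes.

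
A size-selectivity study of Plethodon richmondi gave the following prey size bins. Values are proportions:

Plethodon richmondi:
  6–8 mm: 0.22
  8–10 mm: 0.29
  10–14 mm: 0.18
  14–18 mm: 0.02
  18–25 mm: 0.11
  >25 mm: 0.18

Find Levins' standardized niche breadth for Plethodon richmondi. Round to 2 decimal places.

Σpᵢ² = 0.22² + 0.29² + 0.18² + 0.02² + 0.11² + 0.18² = 0.0484 + 0.0841 + 0.0324 + 0.0004 + 0.0121 + 0.0324 = 0.2098
B = 1 / 0.2098 = 4.7664
Bₛ = (B − 1)/(n − 1) = (4.7664 − 1)/(6 − 1) = 3.7664/5 = 0.7533

0.75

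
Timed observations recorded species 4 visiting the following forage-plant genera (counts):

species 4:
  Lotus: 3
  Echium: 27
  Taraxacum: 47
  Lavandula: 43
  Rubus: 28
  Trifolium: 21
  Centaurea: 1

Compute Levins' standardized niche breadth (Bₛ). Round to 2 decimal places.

0.63

Proportions for species 4 (n=170): 3/170=0.0176, 27/170=0.1588, 47/170=0.2765, 43/170=0.2529, 28/170=0.1647, 21/170=0.1235, 1/170=0.0059
Σpᵢ² = 0.0176² + 0.1588² + 0.2765² + 0.2529² + 0.1647² + 0.1235² + 0.0059² = 0.000310 + 0.025217 + 0.076452 + 0.063958 + 0.027126 + 0.015252 + 0.000035 = 0.208350
B = 1 / 0.208350 = 4.7996
Bₛ = (B − 1)/(n − 1) = (4.7996 − 1)/(7 − 1) = 3.7996/6 = 0.6333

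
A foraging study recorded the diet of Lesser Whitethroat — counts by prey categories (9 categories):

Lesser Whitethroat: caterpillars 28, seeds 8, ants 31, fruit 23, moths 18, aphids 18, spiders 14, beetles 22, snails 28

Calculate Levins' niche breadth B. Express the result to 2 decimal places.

8.11

Proportions for Lesser Whitethroat (n=190): 28/190=0.1474, 8/190=0.0421, 31/190=0.1632, 23/190=0.1211, 18/190=0.0947, 18/190=0.0947, 14/190=0.0737, 22/190=0.1158, 28/190=0.1474
Σpᵢ² = 0.1474² + 0.0421² + 0.1632² + 0.1211² + 0.0947² + 0.0947² + 0.0737² + 0.1158² + 0.1474² = 0.021727 + 0.001772 + 0.026634 + 0.014665 + 0.008968 + 0.008968 + 0.005432 + 0.013410 + 0.021727 = 0.123303
B = 1 / 0.123303 = 8.1101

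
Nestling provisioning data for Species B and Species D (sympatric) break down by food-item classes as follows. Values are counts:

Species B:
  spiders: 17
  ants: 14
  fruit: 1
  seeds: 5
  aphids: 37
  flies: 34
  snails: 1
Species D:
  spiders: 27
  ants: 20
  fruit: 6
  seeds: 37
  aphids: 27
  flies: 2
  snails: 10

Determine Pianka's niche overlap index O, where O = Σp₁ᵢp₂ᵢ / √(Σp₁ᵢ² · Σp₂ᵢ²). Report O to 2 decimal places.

Proportions for Species B (n=109): 17/109=0.1560, 14/109=0.1284, 1/109=0.0092, 5/109=0.0459, 37/109=0.3394, 34/109=0.3119, 1/109=0.0092
Proportions for Species D (n=129): 27/129=0.2093, 20/129=0.1550, 6/129=0.0465, 37/129=0.2868, 27/129=0.2093, 2/129=0.0155, 10/129=0.0775
Σ p₁ᵢp₂ᵢ = 0.032651 + 0.019902 + 0.000428 + 0.013164 + 0.071036 + 0.004834 + 0.000713 = 0.142728
Σp_1ᵢ² = 0.1560² + 0.1284² + 0.0092² + 0.0459² + 0.3394² + 0.3119² + 0.0092² = 0.024336 + 0.016487 + 0.000085 + 0.002107 + 0.115192 + 0.097282 + 0.000085 = 0.255574
Σp_2ᵢ² = 0.2093² + 0.1550² + 0.0465² + 0.2868² + 0.2093² + 0.0155² + 0.0775² = 0.043806 + 0.024025 + 0.002162 + 0.082254 + 0.043806 + 0.000240 + 0.006006 = 0.202299
O = 0.142728 / √(0.255574 × 0.202299) = 0.142728 / 0.2273815 = 0.6277

0.63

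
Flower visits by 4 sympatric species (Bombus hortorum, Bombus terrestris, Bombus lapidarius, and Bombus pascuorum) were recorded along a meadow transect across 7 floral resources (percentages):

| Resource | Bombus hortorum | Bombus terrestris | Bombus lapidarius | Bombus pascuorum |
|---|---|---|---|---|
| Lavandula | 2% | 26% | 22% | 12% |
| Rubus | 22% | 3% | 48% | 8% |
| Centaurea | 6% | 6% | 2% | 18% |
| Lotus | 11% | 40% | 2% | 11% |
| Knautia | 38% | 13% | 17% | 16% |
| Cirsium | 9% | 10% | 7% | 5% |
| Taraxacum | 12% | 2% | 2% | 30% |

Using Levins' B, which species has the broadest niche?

Bombus pascuorum

Convert percentages to proportions (divide by 100).
Σp_hortᵢ² = 0.02² + 0.22² + 0.06² + 0.11² + 0.38² + 0.09² + 0.12² = 0.0004 + 0.0484 + 0.0036 + 0.0121 + 0.1444 + 0.0081 + 0.0144 = 0.2314
B_hort = 1 / 0.2314 = 4.3215
Σp_terrᵢ² = 0.26² + 0.03² + 0.06² + 0.40² + 0.13² + 0.10² + 0.02² = 0.0676 + 0.0009 + 0.0036 + 0.1600 + 0.0169 + 0.0100 + 0.0004 = 0.2594
B_terr = 1 / 0.2594 = 3.8551
Σp_lapiᵢ² = 0.22² + 0.48² + 0.02² + 0.02² + 0.17² + 0.07² + 0.02² = 0.0484 + 0.2304 + 0.0004 + 0.0004 + 0.0289 + 0.0049 + 0.0004 = 0.3138
B_lapi = 1 / 0.3138 = 3.1867
Σp_pascᵢ² = 0.12² + 0.08² + 0.18² + 0.11² + 0.16² + 0.05² + 0.30² = 0.0144 + 0.0064 + 0.0324 + 0.0121 + 0.0256 + 0.0025 + 0.0900 = 0.1834
B_pasc = 1 / 0.1834 = 5.4526
Highest B → broadest niche (most generalist): Bombus pascuorum (B = 5.45).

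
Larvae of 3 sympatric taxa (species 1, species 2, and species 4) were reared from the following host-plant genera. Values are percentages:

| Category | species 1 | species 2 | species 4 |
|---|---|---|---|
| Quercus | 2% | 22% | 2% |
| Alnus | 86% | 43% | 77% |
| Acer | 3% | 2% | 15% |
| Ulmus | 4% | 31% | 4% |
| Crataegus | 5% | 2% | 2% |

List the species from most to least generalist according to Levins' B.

Convert percentages to proportions (divide by 100).
Σp_1ᵢ² = 0.02² + 0.86² + 0.03² + 0.04² + 0.05² = 0.0004 + 0.7396 + 0.0009 + 0.0016 + 0.0025 = 0.7450
B_1 = 1 / 0.7450 = 1.3423
Σp_2ᵢ² = 0.22² + 0.43² + 0.02² + 0.31² + 0.02² = 0.0484 + 0.1849 + 0.0004 + 0.0961 + 0.0004 = 0.3302
B_2 = 1 / 0.3302 = 3.0285
Σp_4ᵢ² = 0.02² + 0.77² + 0.15² + 0.04² + 0.02² = 0.0004 + 0.5929 + 0.0225 + 0.0016 + 0.0004 = 0.6178
B_4 = 1 / 0.6178 = 1.6186
Ranking by B (broadest → narrowest): species 2 (3.03) > species 4 (1.62) > species 1 (1.34)

species 2 > species 4 > species 1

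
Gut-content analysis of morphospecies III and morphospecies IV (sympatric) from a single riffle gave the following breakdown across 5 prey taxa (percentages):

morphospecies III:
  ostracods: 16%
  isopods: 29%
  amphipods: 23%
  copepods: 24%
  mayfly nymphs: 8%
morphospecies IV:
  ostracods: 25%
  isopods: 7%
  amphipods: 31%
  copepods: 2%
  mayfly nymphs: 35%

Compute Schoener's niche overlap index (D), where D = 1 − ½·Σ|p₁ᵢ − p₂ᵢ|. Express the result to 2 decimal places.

Convert percentages to proportions (divide by 100).
Σ|p₁ᵢ − p₂ᵢ| = 0.09 + 0.22 + 0.08 + 0.22 + 0.27 = 0.88
D = 1 − ½ × 0.88 = 1 − 0.440 = 0.5600

0.56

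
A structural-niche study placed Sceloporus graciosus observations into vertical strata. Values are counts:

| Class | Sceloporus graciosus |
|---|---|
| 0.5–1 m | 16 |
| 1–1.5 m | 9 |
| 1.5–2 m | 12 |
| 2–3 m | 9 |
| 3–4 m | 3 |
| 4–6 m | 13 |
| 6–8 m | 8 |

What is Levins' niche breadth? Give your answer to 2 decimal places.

6.09

Proportions for Sceloporus graciosus (n=70): 16/70=0.2286, 9/70=0.1286, 12/70=0.1714, 9/70=0.1286, 3/70=0.0429, 13/70=0.1857, 8/70=0.1143
Σpᵢ² = 0.2286² + 0.1286² + 0.1714² + 0.1286² + 0.0429² + 0.1857² + 0.1143² = 0.052258 + 0.016538 + 0.029378 + 0.016538 + 0.001840 + 0.034484 + 0.013064 = 0.164100
B = 1 / 0.164100 = 6.0938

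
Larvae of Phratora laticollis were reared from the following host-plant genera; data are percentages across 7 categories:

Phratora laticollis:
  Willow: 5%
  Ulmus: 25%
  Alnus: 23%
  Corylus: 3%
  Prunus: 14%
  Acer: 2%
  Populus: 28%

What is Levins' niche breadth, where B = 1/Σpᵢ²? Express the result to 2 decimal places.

Convert percentages to proportions (divide by 100).
Σpᵢ² = 0.05² + 0.25² + 0.23² + 0.03² + 0.14² + 0.02² + 0.28² = 0.0025 + 0.0625 + 0.0529 + 0.0009 + 0.0196 + 0.0004 + 0.0784 = 0.2172
B = 1 / 0.2172 = 4.6041

4.60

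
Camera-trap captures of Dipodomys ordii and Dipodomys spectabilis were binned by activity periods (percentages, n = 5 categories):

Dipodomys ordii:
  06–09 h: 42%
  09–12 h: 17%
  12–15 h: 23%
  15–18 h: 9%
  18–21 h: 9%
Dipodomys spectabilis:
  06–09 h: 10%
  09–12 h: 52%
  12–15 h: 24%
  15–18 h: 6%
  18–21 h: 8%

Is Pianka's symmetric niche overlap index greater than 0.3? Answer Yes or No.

Convert percentages to proportions (divide by 100).
Σ p₁ᵢp₂ᵢ = 0.0420 + 0.0884 + 0.0552 + 0.0054 + 0.0072 = 0.1982
Σp_1ᵢ² = 0.42² + 0.17² + 0.23² + 0.09² + 0.09² = 0.1764 + 0.0289 + 0.0529 + 0.0081 + 0.0081 = 0.2744
Σp_2ᵢ² = 0.10² + 0.52² + 0.24² + 0.06² + 0.08² = 0.0100 + 0.2704 + 0.0576 + 0.0036 + 0.0064 = 0.3480
O = 0.1982 / √(0.2744 × 0.3480) = 0.1982 / 0.30902 = 0.6414
O = 0.6414 > 0.3 → Yes.

Yes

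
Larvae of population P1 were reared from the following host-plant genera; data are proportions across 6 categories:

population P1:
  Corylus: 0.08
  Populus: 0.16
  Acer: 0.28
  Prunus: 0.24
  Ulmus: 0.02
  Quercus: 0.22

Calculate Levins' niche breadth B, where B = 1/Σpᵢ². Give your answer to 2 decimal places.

Σpᵢ² = 0.08² + 0.16² + 0.28² + 0.24² + 0.02² + 0.22² = 0.0064 + 0.0256 + 0.0784 + 0.0576 + 0.0004 + 0.0484 = 0.2168
B = 1 / 0.2168 = 4.6125

4.61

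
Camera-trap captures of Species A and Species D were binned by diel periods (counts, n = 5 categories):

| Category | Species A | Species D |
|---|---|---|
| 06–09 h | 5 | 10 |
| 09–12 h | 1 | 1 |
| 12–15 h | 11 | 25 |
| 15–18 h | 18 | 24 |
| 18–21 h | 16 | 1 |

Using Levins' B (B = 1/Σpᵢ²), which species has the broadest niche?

Proportions for Species A (n=51): 5/51=0.0980, 1/51=0.0196, 11/51=0.2157, 18/51=0.3529, 16/51=0.3137
Proportions for Species D (n=61): 10/61=0.1639, 1/61=0.0164, 25/61=0.4098, 24/61=0.3934, 1/61=0.0164
Σp_Aᵢ² = 0.0980² + 0.0196² + 0.2157² + 0.3529² + 0.3137² = 0.009604 + 0.000384 + 0.046526 + 0.124538 + 0.098408 = 0.279460
B_A = 1 / 0.279460 = 3.5783
Σp_Dᵢ² = 0.1639² + 0.0164² + 0.4098² + 0.3934² + 0.0164² = 0.026863 + 0.000269 + 0.167936 + 0.154764 + 0.000269 = 0.350101
B_D = 1 / 0.350101 = 2.8563
Highest B → broadest niche (most generalist): Species A (B = 3.58).

Species A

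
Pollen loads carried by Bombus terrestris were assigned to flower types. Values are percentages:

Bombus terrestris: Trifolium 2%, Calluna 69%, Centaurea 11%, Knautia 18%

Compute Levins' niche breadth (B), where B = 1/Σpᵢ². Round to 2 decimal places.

Convert percentages to proportions (divide by 100).
Σpᵢ² = 0.02² + 0.69² + 0.11² + 0.18² = 0.0004 + 0.4761 + 0.0121 + 0.0324 = 0.5210
B = 1 / 0.5210 = 1.9194

1.92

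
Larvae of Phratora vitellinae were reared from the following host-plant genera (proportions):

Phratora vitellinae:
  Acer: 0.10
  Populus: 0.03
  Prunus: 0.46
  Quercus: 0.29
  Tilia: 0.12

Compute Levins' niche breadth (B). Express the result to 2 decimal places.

3.12

Σpᵢ² = 0.10² + 0.03² + 0.46² + 0.29² + 0.12² = 0.0100 + 0.0009 + 0.2116 + 0.0841 + 0.0144 = 0.3210
B = 1 / 0.3210 = 3.1153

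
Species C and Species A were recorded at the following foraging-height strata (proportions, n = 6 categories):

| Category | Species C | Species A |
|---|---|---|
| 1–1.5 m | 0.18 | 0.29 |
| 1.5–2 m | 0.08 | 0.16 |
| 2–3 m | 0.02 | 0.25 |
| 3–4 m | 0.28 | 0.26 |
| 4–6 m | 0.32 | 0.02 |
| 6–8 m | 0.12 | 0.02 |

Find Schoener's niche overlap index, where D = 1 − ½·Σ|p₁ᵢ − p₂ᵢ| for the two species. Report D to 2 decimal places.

0.58

Σ|p₁ᵢ − p₂ᵢ| = 0.11 + 0.08 + 0.23 + 0.02 + 0.30 + 0.10 = 0.84
D = 1 − ½ × 0.84 = 1 − 0.420 = 0.5800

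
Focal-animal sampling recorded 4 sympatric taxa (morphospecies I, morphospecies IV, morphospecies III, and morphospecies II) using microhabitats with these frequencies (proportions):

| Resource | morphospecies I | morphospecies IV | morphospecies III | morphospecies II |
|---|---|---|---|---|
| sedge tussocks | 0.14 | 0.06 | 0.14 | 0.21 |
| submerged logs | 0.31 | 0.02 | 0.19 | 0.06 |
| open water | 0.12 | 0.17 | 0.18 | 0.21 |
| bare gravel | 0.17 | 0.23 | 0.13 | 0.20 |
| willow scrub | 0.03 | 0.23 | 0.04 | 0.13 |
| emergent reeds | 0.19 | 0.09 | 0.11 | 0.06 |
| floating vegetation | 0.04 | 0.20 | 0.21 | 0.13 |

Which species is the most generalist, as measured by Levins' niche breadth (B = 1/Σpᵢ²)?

morphospecies III

Σp_Iᵢ² = 0.14² + 0.31² + 0.12² + 0.17² + 0.03² + 0.19² + 0.04² = 0.0196 + 0.0961 + 0.0144 + 0.0289 + 0.0009 + 0.0361 + 0.0016 = 0.1976
B_I = 1 / 0.1976 = 5.0607
Σp_IVᵢ² = 0.06² + 0.02² + 0.17² + 0.23² + 0.23² + 0.09² + 0.20² = 0.0036 + 0.0004 + 0.0289 + 0.0529 + 0.0529 + 0.0081 + 0.0400 = 0.1868
B_IV = 1 / 0.1868 = 5.3533
Σp_IIIᵢ² = 0.14² + 0.19² + 0.18² + 0.13² + 0.04² + 0.11² + 0.21² = 0.0196 + 0.0361 + 0.0324 + 0.0169 + 0.0016 + 0.0121 + 0.0441 = 0.1628
B_III = 1 / 0.1628 = 6.1425
Σp_IIᵢ² = 0.21² + 0.06² + 0.21² + 0.20² + 0.13² + 0.06² + 0.13² = 0.0441 + 0.0036 + 0.0441 + 0.0400 + 0.0169 + 0.0036 + 0.0169 = 0.1692
B_II = 1 / 0.1692 = 5.9102
Highest B → broadest niche (most generalist): morphospecies III (B = 6.14).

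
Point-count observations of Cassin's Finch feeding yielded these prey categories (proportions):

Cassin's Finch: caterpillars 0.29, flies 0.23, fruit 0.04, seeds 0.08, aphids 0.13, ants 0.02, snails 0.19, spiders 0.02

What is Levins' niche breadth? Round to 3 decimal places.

Σpᵢ² = 0.29² + 0.23² + 0.04² + 0.08² + 0.13² + 0.02² + 0.19² + 0.02² = 0.0841 + 0.0529 + 0.0016 + 0.0064 + 0.0169 + 0.0004 + 0.0361 + 0.0004 = 0.1988
B = 1 / 0.1988 = 5.03018

5.030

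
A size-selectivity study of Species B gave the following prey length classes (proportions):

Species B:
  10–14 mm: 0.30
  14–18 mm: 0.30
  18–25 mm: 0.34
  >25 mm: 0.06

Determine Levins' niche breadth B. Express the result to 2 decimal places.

Σpᵢ² = 0.30² + 0.30² + 0.34² + 0.06² = 0.0900 + 0.0900 + 0.1156 + 0.0036 = 0.2992
B = 1 / 0.2992 = 3.3422

3.34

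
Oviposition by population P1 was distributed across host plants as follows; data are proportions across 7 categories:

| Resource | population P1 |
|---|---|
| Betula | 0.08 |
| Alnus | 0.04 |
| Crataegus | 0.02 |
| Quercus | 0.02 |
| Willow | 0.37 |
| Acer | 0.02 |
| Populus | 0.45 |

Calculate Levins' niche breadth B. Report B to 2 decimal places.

2.87

Σpᵢ² = 0.08² + 0.04² + 0.02² + 0.02² + 0.37² + 0.02² + 0.45² = 0.0064 + 0.0016 + 0.0004 + 0.0004 + 0.1369 + 0.0004 + 0.2025 = 0.3486
B = 1 / 0.3486 = 2.8686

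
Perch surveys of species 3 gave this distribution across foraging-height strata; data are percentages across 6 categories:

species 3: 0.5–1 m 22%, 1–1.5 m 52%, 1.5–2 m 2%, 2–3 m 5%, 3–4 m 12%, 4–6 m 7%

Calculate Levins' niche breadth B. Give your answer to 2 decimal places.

2.93

Convert percentages to proportions (divide by 100).
Σpᵢ² = 0.22² + 0.52² + 0.02² + 0.05² + 0.12² + 0.07² = 0.0484 + 0.2704 + 0.0004 + 0.0025 + 0.0144 + 0.0049 = 0.3410
B = 1 / 0.3410 = 2.9326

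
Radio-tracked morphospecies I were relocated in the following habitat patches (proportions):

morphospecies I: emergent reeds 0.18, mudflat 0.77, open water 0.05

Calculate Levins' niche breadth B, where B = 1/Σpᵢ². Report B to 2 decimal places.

1.59

Σpᵢ² = 0.18² + 0.77² + 0.05² = 0.0324 + 0.5929 + 0.0025 = 0.6278
B = 1 / 0.6278 = 1.5929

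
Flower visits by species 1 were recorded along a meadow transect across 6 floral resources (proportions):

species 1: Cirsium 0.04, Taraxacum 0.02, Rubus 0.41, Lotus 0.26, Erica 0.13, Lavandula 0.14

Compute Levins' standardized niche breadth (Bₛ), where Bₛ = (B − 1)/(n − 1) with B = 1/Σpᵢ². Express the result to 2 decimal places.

0.53

Σpᵢ² = 0.04² + 0.02² + 0.41² + 0.26² + 0.13² + 0.14² = 0.0016 + 0.0004 + 0.1681 + 0.0676 + 0.0169 + 0.0196 = 0.2742
B = 1 / 0.2742 = 3.6470
Bₛ = (B − 1)/(n − 1) = (3.6470 − 1)/(6 − 1) = 2.6470/5 = 0.5294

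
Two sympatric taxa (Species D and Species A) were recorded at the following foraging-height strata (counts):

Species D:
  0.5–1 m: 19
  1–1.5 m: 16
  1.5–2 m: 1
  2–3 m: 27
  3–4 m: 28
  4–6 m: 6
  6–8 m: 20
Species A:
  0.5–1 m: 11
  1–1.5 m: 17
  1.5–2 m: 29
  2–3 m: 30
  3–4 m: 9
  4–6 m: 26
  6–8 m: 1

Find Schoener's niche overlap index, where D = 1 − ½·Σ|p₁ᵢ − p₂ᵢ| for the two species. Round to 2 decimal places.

0.60

Proportions for Species D (n=117): 19/117=0.1624, 16/117=0.1368, 1/117=0.0085, 27/117=0.2308, 28/117=0.2393, 6/117=0.0513, 20/117=0.1709
Proportions for Species A (n=123): 11/123=0.0894, 17/123=0.1382, 29/123=0.2358, 30/123=0.2439, 9/123=0.0732, 26/123=0.2114, 1/123=0.0081
Σ|p₁ᵢ − p₂ᵢ| = 0.0730 + 0.0014 + 0.2273 + 0.0131 + 0.1661 + 0.1601 + 0.1628 = 0.8038
D = 1 − ½ × 0.8038 = 1 − 0.40190 = 0.59810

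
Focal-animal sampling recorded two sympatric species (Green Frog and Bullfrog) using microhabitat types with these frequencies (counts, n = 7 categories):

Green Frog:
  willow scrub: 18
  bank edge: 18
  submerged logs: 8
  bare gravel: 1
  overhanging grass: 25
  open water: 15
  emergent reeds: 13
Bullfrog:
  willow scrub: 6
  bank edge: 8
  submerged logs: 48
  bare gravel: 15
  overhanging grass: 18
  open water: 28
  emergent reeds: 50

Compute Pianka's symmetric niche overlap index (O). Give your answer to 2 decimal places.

Proportions for Green Frog (n=98): 18/98=0.1837, 18/98=0.1837, 8/98=0.0816, 1/98=0.0102, 25/98=0.2551, 15/98=0.1531, 13/98=0.1327
Proportions for Bullfrog (n=173): 6/173=0.0347, 8/173=0.0462, 48/173=0.2775, 15/173=0.0867, 18/173=0.1040, 28/173=0.1618, 50/173=0.2890
Σ p₁ᵢp₂ᵢ = 0.006374 + 0.008487 + 0.022644 + 0.000884 + 0.026530 + 0.024772 + 0.038350 = 0.128041
Σp_1ᵢ² = 0.1837² + 0.1837² + 0.0816² + 0.0102² + 0.2551² + 0.1531² + 0.1327² = 0.033746 + 0.033746 + 0.006659 + 0.000104 + 0.065076 + 0.023440 + 0.017609 = 0.180380
Σp_2ᵢ² = 0.0347² + 0.0462² + 0.2775² + 0.0867² + 0.1040² + 0.1618² + 0.2890² = 0.001204 + 0.002134 + 0.077006 + 0.007517 + 0.010816 + 0.026179 + 0.083521 = 0.208377
O = 0.128041 / √(0.180380 × 0.208377) = 0.128041 / 0.1938738 = 0.6604

0.66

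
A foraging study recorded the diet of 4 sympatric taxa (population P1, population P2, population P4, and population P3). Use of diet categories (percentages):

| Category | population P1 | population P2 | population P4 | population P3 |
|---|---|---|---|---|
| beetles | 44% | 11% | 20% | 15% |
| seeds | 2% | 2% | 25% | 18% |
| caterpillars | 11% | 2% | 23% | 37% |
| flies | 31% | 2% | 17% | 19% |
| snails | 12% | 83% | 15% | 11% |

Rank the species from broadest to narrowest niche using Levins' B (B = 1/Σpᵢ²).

population P4 > population P3 > population P1 > population P2

Convert percentages to proportions (divide by 100).
Σp_P1ᵢ² = 0.44² + 0.02² + 0.11² + 0.31² + 0.12² = 0.1936 + 0.0004 + 0.0121 + 0.0961 + 0.0144 = 0.3166
B_P1 = 1 / 0.3166 = 3.1586
Σp_P2ᵢ² = 0.11² + 0.02² + 0.02² + 0.02² + 0.83² = 0.0121 + 0.0004 + 0.0004 + 0.0004 + 0.6889 = 0.7022
B_P2 = 1 / 0.7022 = 1.4241
Σp_P4ᵢ² = 0.20² + 0.25² + 0.23² + 0.17² + 0.15² = 0.0400 + 0.0625 + 0.0529 + 0.0289 + 0.0225 = 0.2068
B_P4 = 1 / 0.2068 = 4.8356
Σp_P3ᵢ² = 0.15² + 0.18² + 0.37² + 0.19² + 0.11² = 0.0225 + 0.0324 + 0.1369 + 0.0361 + 0.0121 = 0.2400
B_P3 = 1 / 0.2400 = 4.1667
Ranking by B (broadest → narrowest): population P4 (4.84) > population P3 (4.17) > population P1 (3.16) > population P2 (1.42)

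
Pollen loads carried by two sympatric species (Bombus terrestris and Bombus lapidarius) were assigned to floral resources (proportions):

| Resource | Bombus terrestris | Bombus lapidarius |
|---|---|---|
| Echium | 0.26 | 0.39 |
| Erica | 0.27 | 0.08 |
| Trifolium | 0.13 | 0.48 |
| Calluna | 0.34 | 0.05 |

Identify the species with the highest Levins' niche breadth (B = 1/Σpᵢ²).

Σp_terrᵢ² = 0.26² + 0.27² + 0.13² + 0.34² = 0.0676 + 0.0729 + 0.0169 + 0.1156 = 0.2730
B_terr = 1 / 0.2730 = 3.6630
Σp_lapiᵢ² = 0.39² + 0.08² + 0.48² + 0.05² = 0.1521 + 0.0064 + 0.2304 + 0.0025 = 0.3914
B_lapi = 1 / 0.3914 = 2.5549
Highest B → broadest niche (most generalist): Bombus terrestris (B = 3.66).

Bombus terrestris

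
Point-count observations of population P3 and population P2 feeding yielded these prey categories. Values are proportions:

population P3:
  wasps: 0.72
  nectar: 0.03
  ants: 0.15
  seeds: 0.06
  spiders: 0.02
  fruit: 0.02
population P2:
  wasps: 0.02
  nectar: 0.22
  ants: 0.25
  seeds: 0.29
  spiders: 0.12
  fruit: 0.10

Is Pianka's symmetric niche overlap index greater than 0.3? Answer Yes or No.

Σ p₁ᵢp₂ᵢ = 0.0144 + 0.0066 + 0.0375 + 0.0174 + 0.0024 + 0.0020 = 0.0803
Σp_1ᵢ² = 0.72² + 0.03² + 0.15² + 0.06² + 0.02² + 0.02² = 0.5184 + 0.0009 + 0.0225 + 0.0036 + 0.0004 + 0.0004 = 0.5462
Σp_2ᵢ² = 0.02² + 0.22² + 0.25² + 0.29² + 0.12² + 0.10² = 0.0004 + 0.0484 + 0.0625 + 0.0841 + 0.0144 + 0.0100 = 0.2198
O = 0.0803 / √(0.5462 × 0.2198) = 0.0803 / 0.34649 = 0.2318
O = 0.2318 < 0.3 → No.

No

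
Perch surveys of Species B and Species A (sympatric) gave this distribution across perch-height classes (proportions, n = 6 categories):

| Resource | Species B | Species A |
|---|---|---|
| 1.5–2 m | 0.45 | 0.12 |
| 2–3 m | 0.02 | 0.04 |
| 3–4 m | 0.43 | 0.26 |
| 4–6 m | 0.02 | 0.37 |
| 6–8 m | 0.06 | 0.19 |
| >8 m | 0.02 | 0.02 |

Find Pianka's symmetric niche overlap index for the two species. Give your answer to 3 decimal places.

Σ p₁ᵢp₂ᵢ = 0.0540 + 0.0008 + 0.1118 + 0.0074 + 0.0114 + 0.0004 = 0.1858
Σp_1ᵢ² = 0.45² + 0.02² + 0.43² + 0.02² + 0.06² + 0.02² = 0.2025 + 0.0004 + 0.1849 + 0.0004 + 0.0036 + 0.0004 = 0.3922
Σp_2ᵢ² = 0.12² + 0.04² + 0.26² + 0.37² + 0.19² + 0.02² = 0.0144 + 0.0016 + 0.0676 + 0.1369 + 0.0361 + 0.0004 = 0.2570
O = 0.1858 / √(0.3922 × 0.2570) = 0.1858 / 0.317483 = 0.58523

0.585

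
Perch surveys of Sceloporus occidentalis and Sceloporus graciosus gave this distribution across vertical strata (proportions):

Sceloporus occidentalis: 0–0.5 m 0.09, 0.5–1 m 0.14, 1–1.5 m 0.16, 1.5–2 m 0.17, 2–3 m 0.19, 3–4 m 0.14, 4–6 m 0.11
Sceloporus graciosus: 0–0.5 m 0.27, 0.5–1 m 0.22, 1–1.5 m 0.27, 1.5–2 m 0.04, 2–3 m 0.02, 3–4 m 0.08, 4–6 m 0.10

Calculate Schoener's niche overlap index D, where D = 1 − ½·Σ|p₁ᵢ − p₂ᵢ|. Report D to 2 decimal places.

0.63

Σ|p₁ᵢ − p₂ᵢ| = 0.18 + 0.08 + 0.11 + 0.13 + 0.17 + 0.06 + 0.01 = 0.74
D = 1 − ½ × 0.74 = 1 − 0.370 = 0.6300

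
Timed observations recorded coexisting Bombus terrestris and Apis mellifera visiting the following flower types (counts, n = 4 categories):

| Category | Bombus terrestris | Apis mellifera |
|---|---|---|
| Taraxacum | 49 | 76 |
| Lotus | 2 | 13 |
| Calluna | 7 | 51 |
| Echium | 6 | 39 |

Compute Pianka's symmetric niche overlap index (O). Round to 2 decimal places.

Proportions for Bombus terrestris (n=64): 49/64=0.7656, 2/64=0.0313, 7/64=0.1094, 6/64=0.0938
Proportions for Apis mellifera (n=179): 76/179=0.4246, 13/179=0.0726, 51/179=0.2849, 39/179=0.2179
Σ p₁ᵢp₂ᵢ = 0.325074 + 0.002272 + 0.031168 + 0.020439 = 0.378953
Σp_1ᵢ² = 0.7656² + 0.0313² + 0.1094² + 0.0938² = 0.586143 + 0.000980 + 0.011968 + 0.008798 = 0.607889
Σp_2ᵢ² = 0.4246² + 0.0726² + 0.2849² + 0.2179² = 0.180285 + 0.005271 + 0.081168 + 0.047480 = 0.314204
O = 0.378953 / √(0.607889 × 0.314204) = 0.378953 / 0.4370368 = 0.8671

0.87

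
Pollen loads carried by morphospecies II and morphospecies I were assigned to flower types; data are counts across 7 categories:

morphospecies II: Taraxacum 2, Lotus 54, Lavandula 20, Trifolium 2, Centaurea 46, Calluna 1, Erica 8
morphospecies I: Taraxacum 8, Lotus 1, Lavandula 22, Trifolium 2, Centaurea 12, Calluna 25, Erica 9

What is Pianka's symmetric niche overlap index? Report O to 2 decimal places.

0.42

Proportions for morphospecies II (n=133): 2/133=0.0150, 54/133=0.4060, 20/133=0.1504, 2/133=0.0150, 46/133=0.3459, 1/133=0.0075, 8/133=0.0602
Proportions for morphospecies I (n=79): 8/79=0.1013, 1/79=0.0127, 22/79=0.2785, 2/79=0.0253, 12/79=0.1519, 25/79=0.3165, 9/79=0.1139
Σ p₁ᵢp₂ᵢ = 0.001520 + 0.005156 + 0.041886 + 0.000380 + 0.052542 + 0.002374 + 0.006857 = 0.110715
Σp_1ᵢ² = 0.0150² + 0.4060² + 0.1504² + 0.0150² + 0.3459² + 0.0075² + 0.0602² = 0.000225 + 0.164836 + 0.022620 + 0.000225 + 0.119647 + 0.000056 + 0.003624 = 0.311233
Σp_2ᵢ² = 0.1013² + 0.0127² + 0.2785² + 0.0253² + 0.1519² + 0.3165² + 0.1139² = 0.010262 + 0.000161 + 0.077562 + 0.000640 + 0.023074 + 0.100172 + 0.012973 = 0.224844
O = 0.110715 / √(0.311233 × 0.224844) = 0.110715 / 0.2645352 = 0.4185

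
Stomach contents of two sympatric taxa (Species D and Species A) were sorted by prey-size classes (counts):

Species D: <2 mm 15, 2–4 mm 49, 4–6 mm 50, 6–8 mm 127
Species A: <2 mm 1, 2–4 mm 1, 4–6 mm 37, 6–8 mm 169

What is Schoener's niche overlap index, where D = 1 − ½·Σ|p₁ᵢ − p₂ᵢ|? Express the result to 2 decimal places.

0.71

Proportions for Species D (n=241): 15/241=0.0622, 49/241=0.2033, 50/241=0.2075, 127/241=0.5270
Proportions for Species A (n=208): 1/208=0.0048, 1/208=0.0048, 37/208=0.1779, 169/208=0.8125
Σ|p₁ᵢ − p₂ᵢ| = 0.0574 + 0.1985 + 0.0296 + 0.2855 = 0.5710
D = 1 − ½ × 0.5710 = 1 − 0.28550 = 0.71450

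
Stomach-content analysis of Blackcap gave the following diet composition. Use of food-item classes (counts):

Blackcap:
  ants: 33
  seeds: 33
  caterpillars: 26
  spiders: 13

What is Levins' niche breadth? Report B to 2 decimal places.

3.65

Proportions for Blackcap (n=105): 33/105=0.3143, 33/105=0.3143, 26/105=0.2476, 13/105=0.1238
Σpᵢ² = 0.3143² + 0.3143² + 0.2476² + 0.1238² = 0.098784 + 0.098784 + 0.061306 + 0.015326 = 0.274200
B = 1 / 0.274200 = 3.6470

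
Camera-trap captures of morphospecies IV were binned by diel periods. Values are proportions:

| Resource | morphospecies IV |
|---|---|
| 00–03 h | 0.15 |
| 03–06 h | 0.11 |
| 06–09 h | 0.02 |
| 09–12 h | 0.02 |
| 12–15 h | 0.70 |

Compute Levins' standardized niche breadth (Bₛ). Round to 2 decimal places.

0.23

Σpᵢ² = 0.15² + 0.11² + 0.02² + 0.02² + 0.70² = 0.0225 + 0.0121 + 0.0004 + 0.0004 + 0.4900 = 0.5254
B = 1 / 0.5254 = 1.9033
Bₛ = (B − 1)/(n − 1) = (1.9033 − 1)/(5 − 1) = 0.9033/4 = 0.2258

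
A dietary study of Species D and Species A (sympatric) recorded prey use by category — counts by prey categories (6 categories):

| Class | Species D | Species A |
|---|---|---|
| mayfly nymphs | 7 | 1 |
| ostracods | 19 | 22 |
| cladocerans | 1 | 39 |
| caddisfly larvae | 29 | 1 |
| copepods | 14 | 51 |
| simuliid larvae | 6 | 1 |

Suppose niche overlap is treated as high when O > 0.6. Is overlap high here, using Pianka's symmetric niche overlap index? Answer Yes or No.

No

Proportions for Species D (n=76): 7/76=0.0921, 19/76=0.2500, 1/76=0.0132, 29/76=0.3816, 14/76=0.1842, 6/76=0.0789
Proportions for Species A (n=115): 1/115=0.0087, 22/115=0.1913, 39/115=0.3391, 1/115=0.0087, 51/115=0.4435, 1/115=0.0087
Σ p₁ᵢp₂ᵢ = 0.000801 + 0.047825 + 0.004476 + 0.003320 + 0.081693 + 0.000686 = 0.138801
Σp_1ᵢ² = 0.0921² + 0.2500² + 0.0132² + 0.3816² + 0.1842² + 0.0789² = 0.008482 + 0.062500 + 0.000174 + 0.145619 + 0.033930 + 0.006225 = 0.256930
Σp_2ᵢ² = 0.0087² + 0.1913² + 0.3391² + 0.0087² + 0.4435² + 0.0087² = 0.000076 + 0.036596 + 0.114989 + 0.000076 + 0.196692 + 0.000076 = 0.348505
O = 0.138801 / √(0.256930 × 0.348505) = 0.138801 / 0.2992347 = 0.4639
O = 0.4639 < 0.6 → No.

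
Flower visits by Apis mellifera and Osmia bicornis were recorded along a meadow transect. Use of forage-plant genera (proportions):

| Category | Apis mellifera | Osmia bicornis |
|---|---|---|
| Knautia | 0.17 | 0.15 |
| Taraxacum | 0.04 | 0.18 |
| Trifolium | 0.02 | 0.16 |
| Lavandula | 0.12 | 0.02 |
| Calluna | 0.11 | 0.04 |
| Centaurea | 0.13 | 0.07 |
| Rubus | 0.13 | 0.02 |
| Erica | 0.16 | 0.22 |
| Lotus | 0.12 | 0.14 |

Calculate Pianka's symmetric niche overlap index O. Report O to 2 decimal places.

0.74

Σ p₁ᵢp₂ᵢ = 0.0255 + 0.0072 + 0.0032 + 0.0024 + 0.0044 + 0.0091 + 0.0026 + 0.0352 + 0.0168 = 0.1064
Σp_1ᵢ² = 0.17² + 0.04² + 0.02² + 0.12² + 0.11² + 0.13² + 0.13² + 0.16² + 0.12² = 0.0289 + 0.0016 + 0.0004 + 0.0144 + 0.0121 + 0.0169 + 0.0169 + 0.0256 + 0.0144 = 0.1312
Σp_2ᵢ² = 0.15² + 0.18² + 0.16² + 0.02² + 0.04² + 0.07² + 0.02² + 0.22² + 0.14² = 0.0225 + 0.0324 + 0.0256 + 0.0004 + 0.0016 + 0.0049 + 0.0004 + 0.0484 + 0.0196 = 0.1558
O = 0.1064 / √(0.1312 × 0.1558) = 0.1064 / 0.14297 = 0.7442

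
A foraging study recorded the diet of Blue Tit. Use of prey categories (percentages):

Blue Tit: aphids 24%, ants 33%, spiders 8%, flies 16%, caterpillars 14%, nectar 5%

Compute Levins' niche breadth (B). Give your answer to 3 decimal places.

Convert percentages to proportions (divide by 100).
Σpᵢ² = 0.24² + 0.33² + 0.08² + 0.16² + 0.14² + 0.05² = 0.0576 + 0.1089 + 0.0064 + 0.0256 + 0.0196 + 0.0025 = 0.2206
B = 1 / 0.2206 = 4.53309

4.533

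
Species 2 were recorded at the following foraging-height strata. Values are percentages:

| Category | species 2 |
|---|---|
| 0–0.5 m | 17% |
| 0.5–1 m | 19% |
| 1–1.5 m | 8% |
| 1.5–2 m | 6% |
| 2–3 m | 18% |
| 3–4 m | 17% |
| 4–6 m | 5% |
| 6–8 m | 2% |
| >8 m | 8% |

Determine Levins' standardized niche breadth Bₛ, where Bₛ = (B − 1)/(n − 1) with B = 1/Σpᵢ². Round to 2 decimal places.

Convert percentages to proportions (divide by 100).
Σpᵢ² = 0.17² + 0.19² + 0.08² + 0.06² + 0.18² + 0.17² + 0.05² + 0.02² + 0.08² = 0.0289 + 0.0361 + 0.0064 + 0.0036 + 0.0324 + 0.0289 + 0.0025 + 0.0004 + 0.0064 = 0.1456
B = 1 / 0.1456 = 6.8681
Bₛ = (B − 1)/(n − 1) = (6.8681 − 1)/(9 − 1) = 5.8681/8 = 0.7335

0.73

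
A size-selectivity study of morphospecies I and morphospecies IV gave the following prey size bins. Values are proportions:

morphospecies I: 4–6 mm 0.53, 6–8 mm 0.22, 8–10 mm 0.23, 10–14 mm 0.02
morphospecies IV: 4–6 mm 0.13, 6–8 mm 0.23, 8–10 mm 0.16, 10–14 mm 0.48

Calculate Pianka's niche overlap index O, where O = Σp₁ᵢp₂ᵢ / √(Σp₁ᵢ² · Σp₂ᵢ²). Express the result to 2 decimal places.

0.47

Σ p₁ᵢp₂ᵢ = 0.0689 + 0.0506 + 0.0368 + 0.0096 = 0.1659
Σp_1ᵢ² = 0.53² + 0.22² + 0.23² + 0.02² = 0.2809 + 0.0484 + 0.0529 + 0.0004 = 0.3826
Σp_2ᵢ² = 0.13² + 0.23² + 0.16² + 0.48² = 0.0169 + 0.0529 + 0.0256 + 0.2304 = 0.3258
O = 0.1659 / √(0.3826 × 0.3258) = 0.1659 / 0.35306 = 0.4699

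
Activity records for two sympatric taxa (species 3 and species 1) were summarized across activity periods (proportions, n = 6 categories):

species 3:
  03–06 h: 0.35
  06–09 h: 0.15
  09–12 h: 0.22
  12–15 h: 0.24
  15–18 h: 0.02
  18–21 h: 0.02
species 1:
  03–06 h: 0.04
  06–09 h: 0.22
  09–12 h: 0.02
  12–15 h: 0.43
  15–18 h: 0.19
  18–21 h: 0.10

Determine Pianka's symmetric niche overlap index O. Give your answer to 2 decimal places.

0.60

Σ p₁ᵢp₂ᵢ = 0.0140 + 0.0330 + 0.0044 + 0.1032 + 0.0038 + 0.0020 = 0.1604
Σp_1ᵢ² = 0.35² + 0.15² + 0.22² + 0.24² + 0.02² + 0.02² = 0.1225 + 0.0225 + 0.0484 + 0.0576 + 0.0004 + 0.0004 = 0.2518
Σp_2ᵢ² = 0.04² + 0.22² + 0.02² + 0.43² + 0.19² + 0.10² = 0.0016 + 0.0484 + 0.0004 + 0.1849 + 0.0361 + 0.0100 = 0.2814
O = 0.1604 / √(0.2518 × 0.2814) = 0.1604 / 0.26619 = 0.6026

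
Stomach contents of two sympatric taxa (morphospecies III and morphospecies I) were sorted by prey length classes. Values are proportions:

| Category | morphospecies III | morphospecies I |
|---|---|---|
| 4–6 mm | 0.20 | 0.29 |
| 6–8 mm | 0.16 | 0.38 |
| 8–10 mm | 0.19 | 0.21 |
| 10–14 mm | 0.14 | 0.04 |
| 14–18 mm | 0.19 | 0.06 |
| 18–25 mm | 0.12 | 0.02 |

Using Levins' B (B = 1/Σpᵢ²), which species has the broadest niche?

Σp_IIIᵢ² = 0.20² + 0.16² + 0.19² + 0.14² + 0.19² + 0.12² = 0.0400 + 0.0256 + 0.0361 + 0.0196 + 0.0361 + 0.0144 = 0.1718
B_III = 1 / 0.1718 = 5.8207
Σp_Iᵢ² = 0.29² + 0.38² + 0.21² + 0.04² + 0.06² + 0.02² = 0.0841 + 0.1444 + 0.0441 + 0.0016 + 0.0036 + 0.0004 = 0.2782
B_I = 1 / 0.2782 = 3.5945
Highest B → broadest niche (most generalist): morphospecies III (B = 5.82).

morphospecies III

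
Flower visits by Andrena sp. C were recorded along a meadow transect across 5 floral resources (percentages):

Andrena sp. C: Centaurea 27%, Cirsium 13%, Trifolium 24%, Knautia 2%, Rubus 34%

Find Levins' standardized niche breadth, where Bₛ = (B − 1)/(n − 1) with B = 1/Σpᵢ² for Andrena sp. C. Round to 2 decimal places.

Convert percentages to proportions (divide by 100).
Σpᵢ² = 0.27² + 0.13² + 0.24² + 0.02² + 0.34² = 0.0729 + 0.0169 + 0.0576 + 0.0004 + 0.1156 = 0.2634
B = 1 / 0.2634 = 3.7965
Bₛ = (B − 1)/(n − 1) = (3.7965 − 1)/(5 − 1) = 2.7965/4 = 0.6991

0.70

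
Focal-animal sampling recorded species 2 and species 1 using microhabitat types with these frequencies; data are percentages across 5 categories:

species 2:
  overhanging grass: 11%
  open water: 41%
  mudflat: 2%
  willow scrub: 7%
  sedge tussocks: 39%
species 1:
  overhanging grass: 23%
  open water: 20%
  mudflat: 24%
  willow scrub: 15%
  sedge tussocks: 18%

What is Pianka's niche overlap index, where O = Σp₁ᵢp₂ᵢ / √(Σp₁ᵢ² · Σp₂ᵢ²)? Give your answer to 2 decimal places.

Convert percentages to proportions (divide by 100).
Σ p₁ᵢp₂ᵢ = 0.0253 + 0.0820 + 0.0048 + 0.0105 + 0.0702 = 0.1928
Σp_1ᵢ² = 0.11² + 0.41² + 0.02² + 0.07² + 0.39² = 0.0121 + 0.1681 + 0.0004 + 0.0049 + 0.1521 = 0.3376
Σp_2ᵢ² = 0.23² + 0.20² + 0.24² + 0.15² + 0.18² = 0.0529 + 0.0400 + 0.0576 + 0.0225 + 0.0324 = 0.2054
O = 0.1928 / √(0.3376 × 0.2054) = 0.1928 / 0.26333 = 0.7322

0.73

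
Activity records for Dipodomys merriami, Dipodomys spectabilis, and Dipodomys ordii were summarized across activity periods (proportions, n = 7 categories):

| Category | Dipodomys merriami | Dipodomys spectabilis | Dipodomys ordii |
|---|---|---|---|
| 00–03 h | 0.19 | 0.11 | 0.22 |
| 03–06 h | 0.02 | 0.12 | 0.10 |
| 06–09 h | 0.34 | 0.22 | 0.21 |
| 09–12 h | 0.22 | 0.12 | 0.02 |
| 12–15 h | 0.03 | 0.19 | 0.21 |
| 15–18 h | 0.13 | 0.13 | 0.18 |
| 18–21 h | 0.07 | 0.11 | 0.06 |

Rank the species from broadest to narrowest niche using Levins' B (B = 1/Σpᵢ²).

Σp_merrᵢ² = 0.19² + 0.02² + 0.34² + 0.22² + 0.03² + 0.13² + 0.07² = 0.0361 + 0.0004 + 0.1156 + 0.0484 + 0.0009 + 0.0169 + 0.0049 = 0.2232
B_merr = 1 / 0.2232 = 4.4803
Σp_specᵢ² = 0.11² + 0.12² + 0.22² + 0.12² + 0.19² + 0.13² + 0.11² = 0.0121 + 0.0144 + 0.0484 + 0.0144 + 0.0361 + 0.0169 + 0.0121 = 0.1544
B_spec = 1 / 0.1544 = 6.4767
Σp_ordiᵢ² = 0.22² + 0.10² + 0.21² + 0.02² + 0.21² + 0.18² + 0.06² = 0.0484 + 0.0100 + 0.0441 + 0.0004 + 0.0441 + 0.0324 + 0.0036 = 0.1830
B_ordi = 1 / 0.1830 = 5.4645
Ranking by B (broadest → narrowest): Dipodomys spectabilis (6.48) > Dipodomys ordii (5.46) > Dipodomys merriami (4.48)

Dipodomys spectabilis > Dipodomys ordii > Dipodomys merriami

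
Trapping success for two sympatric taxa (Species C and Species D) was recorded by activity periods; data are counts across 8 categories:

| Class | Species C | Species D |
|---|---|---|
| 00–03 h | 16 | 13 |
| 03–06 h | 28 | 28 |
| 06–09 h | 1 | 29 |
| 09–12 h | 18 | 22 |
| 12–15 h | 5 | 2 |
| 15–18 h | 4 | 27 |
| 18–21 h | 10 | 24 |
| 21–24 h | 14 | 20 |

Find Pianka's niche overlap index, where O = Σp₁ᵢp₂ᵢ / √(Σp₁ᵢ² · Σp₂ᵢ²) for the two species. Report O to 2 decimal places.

Proportions for Species C (n=96): 16/96=0.1667, 28/96=0.2917, 1/96=0.0104, 18/96=0.1875, 5/96=0.0521, 4/96=0.0417, 10/96=0.1042, 14/96=0.1458
Proportions for Species D (n=165): 13/165=0.0788, 28/165=0.1697, 29/165=0.1758, 22/165=0.1333, 2/165=0.0121, 27/165=0.1636, 24/165=0.1455, 20/165=0.1212
Σ p₁ᵢp₂ᵢ = 0.013136 + 0.049501 + 0.001828 + 0.024994 + 0.000630 + 0.006822 + 0.015161 + 0.017671 = 0.129743
Σp_1ᵢ² = 0.1667² + 0.2917² + 0.0104² + 0.1875² + 0.0521² + 0.0417² + 0.1042² + 0.1458² = 0.027789 + 0.085089 + 0.000108 + 0.035156 + 0.002714 + 0.001739 + 0.010858 + 0.021258 = 0.184711
Σp_2ᵢ² = 0.0788² + 0.1697² + 0.1758² + 0.1333² + 0.0121² + 0.1636² + 0.1455² + 0.1212² = 0.006209 + 0.028798 + 0.030906 + 0.017769 + 0.000146 + 0.026765 + 0.021170 + 0.014689 = 0.146452
O = 0.129743 / √(0.184711 × 0.146452) = 0.129743 / 0.1644728 = 0.7888

0.79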